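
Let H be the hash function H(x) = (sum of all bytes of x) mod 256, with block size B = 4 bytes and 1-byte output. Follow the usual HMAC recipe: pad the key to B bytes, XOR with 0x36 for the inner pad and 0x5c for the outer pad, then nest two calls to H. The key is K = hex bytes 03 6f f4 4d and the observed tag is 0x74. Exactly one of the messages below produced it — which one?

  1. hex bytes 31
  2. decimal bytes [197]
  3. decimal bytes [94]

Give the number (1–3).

Key hex bytes 03 6f f4 4d is exactly B = 4 bytes: K' = 03 6f f4 4d.
K' ⊕ ipad = 35 59 c2 7b; K' ⊕ opad = 5f 33 a8 11.
m1: inner = H(35 59 c2 7b 31) = fc; tag = H(5f 33 a8 11 fc) = 47
m2: inner = H(35 59 c2 7b c5) = 90; tag = H(5f 33 a8 11 90) = db
m3: inner = H(35 59 c2 7b 5e) = 29; tag = H(5f 33 a8 11 29) = 74 ← matches

3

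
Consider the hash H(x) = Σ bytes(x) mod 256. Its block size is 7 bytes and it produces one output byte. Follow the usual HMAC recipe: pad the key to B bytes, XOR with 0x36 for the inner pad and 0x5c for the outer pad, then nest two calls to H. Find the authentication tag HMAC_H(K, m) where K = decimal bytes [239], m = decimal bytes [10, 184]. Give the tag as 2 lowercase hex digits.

ba

Key decimal bytes [239] = ef is 1 byte ≤ B = 7; zero-pad to 7 bytes: K' = ef 00 00 00 00 00 00.
K' ⊕ ipad = d9 36 36 36 36 36 36.  K' ⊕ opad = b3 5c 5c 5c 5c 5c 5c.
Inner input = (K'⊕ipad) ∥ m = d9 36 36 36 36 36 36 ∥ 0a b8.
Inner hash: sum = 217+54+54+54+54+54+54+10+184 = 735; mod 256 = 223 → df.
Outer input = (K'⊕opad) ∥ inner = b3 5c 5c 5c 5c 5c 5c ∥ df.
Outer hash (tag): sum = 179+92+92+92+92+92+92+223 = 954; mod 256 = 186 → ba.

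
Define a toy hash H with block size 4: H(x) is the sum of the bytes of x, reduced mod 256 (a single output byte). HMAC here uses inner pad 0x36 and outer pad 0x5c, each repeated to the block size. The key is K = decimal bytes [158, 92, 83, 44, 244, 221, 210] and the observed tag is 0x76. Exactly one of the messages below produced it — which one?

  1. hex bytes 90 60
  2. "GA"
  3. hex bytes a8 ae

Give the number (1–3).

Key decimal bytes [158, 92, 83, 44, 244, 221, 210] = 9e 5c 53 2c f4 dd d2 is 7 bytes > B = 4, so hash it first: H(key) = 1c, then zero-pad to 4 bytes: K' = 1c 00 00 00.
K' ⊕ ipad = 2a 36 36 36; K' ⊕ opad = 40 5c 5c 5c.
m1: inner = H(2a 36 36 36 90 60) = bc; tag = H(40 5c 5c 5c bc) = 10
m2: inner = H(2a 36 36 36 47 41) = 54; tag = H(40 5c 5c 5c 54) = a8
m3: inner = H(2a 36 36 36 a8 ae) = 22; tag = H(40 5c 5c 5c 22) = 76 ← matches

3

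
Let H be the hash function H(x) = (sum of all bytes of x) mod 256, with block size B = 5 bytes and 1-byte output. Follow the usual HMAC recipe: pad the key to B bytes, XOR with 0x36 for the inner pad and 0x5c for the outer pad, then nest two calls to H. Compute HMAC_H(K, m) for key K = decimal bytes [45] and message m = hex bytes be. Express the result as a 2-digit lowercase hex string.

Key decimal bytes [45] = 2d is 1 byte ≤ B = 5; zero-pad to 5 bytes: K' = 2d 00 00 00 00.
K' ⊕ ipad = 1b 36 36 36 36.  K' ⊕ opad = 71 5c 5c 5c 5c.
Inner input = (K'⊕ipad) ∥ m = 1b 36 36 36 36 ∥ be.
Inner hash: sum = 27+54+54+54+54+190 = 433; mod 256 = 177 → b1.
Outer input = (K'⊕opad) ∥ inner = 71 5c 5c 5c 5c ∥ b1.
Outer hash (tag): sum = 113+92+92+92+92+177 = 658; mod 256 = 146 → 92.

92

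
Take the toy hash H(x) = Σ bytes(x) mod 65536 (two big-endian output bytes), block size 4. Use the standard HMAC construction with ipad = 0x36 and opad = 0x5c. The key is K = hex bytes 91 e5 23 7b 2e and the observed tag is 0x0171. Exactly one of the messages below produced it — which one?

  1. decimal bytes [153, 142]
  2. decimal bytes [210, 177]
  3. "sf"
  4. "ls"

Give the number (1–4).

1

Key hex bytes 91 e5 23 7b 2e is 5 bytes > B = 4, so hash it first: H(key) = 02 42, then zero-pad to 4 bytes: K' = 02 42 00 00.
K' ⊕ ipad = 34 74 36 36; K' ⊕ opad = 5e 1e 5c 5c.
m1: inner = H(34 74 36 36 99 8e) = 02 3b; tag = H(5e 1e 5c 5c 02 3b) = 0171 ← matches
m2: inner = H(34 74 36 36 d2 b1) = 02 97; tag = H(5e 1e 5c 5c 02 97) = 01cd
m3: inner = H(34 74 36 36 73 66) = 01 ed; tag = H(5e 1e 5c 5c 01 ed) = 0222
m4: inner = H(34 74 36 36 6c 73) = 01 f3; tag = H(5e 1e 5c 5c 01 f3) = 0228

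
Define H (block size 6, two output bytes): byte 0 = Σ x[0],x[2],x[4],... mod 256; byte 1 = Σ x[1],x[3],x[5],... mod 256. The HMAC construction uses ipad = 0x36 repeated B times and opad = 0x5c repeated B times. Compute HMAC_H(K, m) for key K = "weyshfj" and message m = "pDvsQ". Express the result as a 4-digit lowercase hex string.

Key "weyshfj" = 77 65 79 73 68 66 6a is 7 bytes > B = 6, so hash it first: H(key) = c2 3e, then zero-pad to 6 bytes: K' = c2 3e 00 00 00 00.
K' ⊕ ipad = f4 08 36 36 36 36.  K' ⊕ opad = 9e 62 5c 5c 5c 5c.
Inner input = (K'⊕ipad) ∥ m = f4 08 36 36 36 36 ∥ 70 44 76 73 51.
Inner hash: even-index sum = 663 mod 256 = 151; odd-index sum = 299 mod 256 = 43 → 97 2b.
Outer input = (K'⊕opad) ∥ inner = 9e 62 5c 5c 5c 5c ∥ 97 2b.
Outer hash (tag): even-index sum = 493 mod 256 = 237; odd-index sum = 325 mod 256 = 69 → ed 45.

ed45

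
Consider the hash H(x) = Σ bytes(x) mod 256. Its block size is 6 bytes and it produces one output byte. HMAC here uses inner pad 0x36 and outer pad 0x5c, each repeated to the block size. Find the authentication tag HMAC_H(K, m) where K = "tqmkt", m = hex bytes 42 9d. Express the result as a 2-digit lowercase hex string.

d9

Key "tqmkt" = 74 71 6d 6b 74 is 5 bytes ≤ B = 6; zero-pad to 6 bytes: K' = 74 71 6d 6b 74 00.
K' ⊕ ipad = 42 47 5b 5d 42 36.  K' ⊕ opad = 28 2d 31 37 28 5c.
Inner input = (K'⊕ipad) ∥ m = 42 47 5b 5d 42 36 ∥ 42 9d.
Inner hash: sum = 66+71+91+93+66+54+66+157 = 664; mod 256 = 152 → 98.
Outer input = (K'⊕opad) ∥ inner = 28 2d 31 37 28 5c ∥ 98.
Outer hash (tag): sum = 40+45+49+55+40+92+152 = 473; mod 256 = 217 → d9.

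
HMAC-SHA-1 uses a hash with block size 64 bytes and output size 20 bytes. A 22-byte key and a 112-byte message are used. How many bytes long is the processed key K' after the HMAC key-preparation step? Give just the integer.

64

Key is 22 ≤ 64 bytes, zero-padded: |K'| = 64.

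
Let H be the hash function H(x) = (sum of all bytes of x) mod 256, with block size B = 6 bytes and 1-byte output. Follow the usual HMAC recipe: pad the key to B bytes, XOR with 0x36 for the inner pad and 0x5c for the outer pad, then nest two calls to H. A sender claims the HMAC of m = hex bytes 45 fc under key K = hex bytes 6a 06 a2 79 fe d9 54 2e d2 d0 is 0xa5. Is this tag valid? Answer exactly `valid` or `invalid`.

Key hex bytes 6a 06 a2 79 fe d9 54 2e d2 d0 is 10 bytes > B = 6, so hash it first: H(key) = 86, then zero-pad to 6 bytes: K' = 86 00 00 00 00 00.
K' ⊕ ipad = b0 36 36 36 36 36; K' ⊕ opad = da 5c 5c 5c 5c 5c.
Inner hash: sum = 176+54+54+54+54+54+69+252 = 767; mod 256 = 255 → ff.
Outer hash (recomputed tag): sum = 218+92+92+92+92+92+255 = 933; mod 256 = 165 → a5.
Recomputed tag = a5; claimed = a5 → match.

valid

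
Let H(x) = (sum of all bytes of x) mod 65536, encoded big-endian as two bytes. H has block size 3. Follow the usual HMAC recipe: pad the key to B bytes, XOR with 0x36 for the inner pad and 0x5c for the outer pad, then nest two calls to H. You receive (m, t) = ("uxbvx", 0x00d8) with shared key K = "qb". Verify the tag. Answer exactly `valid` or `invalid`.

Key "qb" = 71 62 is 2 bytes ≤ B = 3; zero-pad to 3 bytes: K' = 71 62 00.
K' ⊕ ipad = 47 54 36; K' ⊕ opad = 2d 3e 5c.
Inner hash: sum = 71+84+54+117+120+98+118+120 = 782 → 03 0e.
Outer hash (recomputed tag): sum = 45+62+92+3+14 = 216 → 00 d8.
Recomputed tag = 00d8; claimed = 00d8 → match.

valid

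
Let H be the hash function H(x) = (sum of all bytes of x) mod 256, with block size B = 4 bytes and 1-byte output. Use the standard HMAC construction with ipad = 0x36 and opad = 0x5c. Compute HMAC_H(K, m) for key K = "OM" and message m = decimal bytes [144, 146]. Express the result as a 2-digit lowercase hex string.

Key "OM" = 4f 4d is 2 bytes ≤ B = 4; zero-pad to 4 bytes: K' = 4f 4d 00 00.
K' ⊕ ipad = 79 7b 36 36.  K' ⊕ opad = 13 11 5c 5c.
Inner input = (K'⊕ipad) ∥ m = 79 7b 36 36 ∥ 90 92.
Inner hash: sum = 121+123+54+54+144+146 = 642; mod 256 = 130 → 82.
Outer input = (K'⊕opad) ∥ inner = 13 11 5c 5c ∥ 82.
Outer hash (tag): sum = 19+17+92+92+130 = 350; mod 256 = 94 → 5e.

5e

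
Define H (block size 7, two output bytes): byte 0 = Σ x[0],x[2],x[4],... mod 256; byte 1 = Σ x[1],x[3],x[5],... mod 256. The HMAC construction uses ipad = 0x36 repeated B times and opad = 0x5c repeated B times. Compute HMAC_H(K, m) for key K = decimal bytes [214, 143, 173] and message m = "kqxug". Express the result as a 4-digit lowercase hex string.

Key decimal bytes [214, 143, 173] = d6 8f ad is 3 bytes ≤ B = 7; zero-pad to 7 bytes: K' = d6 8f ad 00 00 00 00.
K' ⊕ ipad = e0 b9 9b 36 36 36 36.  K' ⊕ opad = 8a d3 f1 5c 5c 5c 5c.
Inner input = (K'⊕ipad) ∥ m = e0 b9 9b 36 36 36 36 ∥ 6b 71 78 75 67.
Inner hash: even-index sum = 717 mod 256 = 205; odd-index sum = 623 mod 256 = 111 → cd 6f.
Outer input = (K'⊕opad) ∥ inner = 8a d3 f1 5c 5c 5c 5c ∥ cd 6f.
Outer hash (tag): even-index sum = 674 mod 256 = 162; odd-index sum = 600 mod 256 = 88 → a2 58.

a258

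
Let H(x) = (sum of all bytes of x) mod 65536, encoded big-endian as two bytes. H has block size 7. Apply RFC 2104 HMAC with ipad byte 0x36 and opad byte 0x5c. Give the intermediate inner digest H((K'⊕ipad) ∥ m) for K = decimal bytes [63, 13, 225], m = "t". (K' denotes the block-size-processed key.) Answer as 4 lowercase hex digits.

Key decimal bytes [63, 13, 225] = 3f 0d e1 is 3 bytes ≤ B = 7; zero-pad to 7 bytes: K' = 3f 0d e1 00 00 00 00.
K' ⊕ ipad = 09 3b d7 36 36 36 36.
Inner input = 09 3b d7 36 36 36 36 ∥ 74.
Inner hash: sum = 9+59+215+54+54+54+54+116 = 615 → 02 67.

0267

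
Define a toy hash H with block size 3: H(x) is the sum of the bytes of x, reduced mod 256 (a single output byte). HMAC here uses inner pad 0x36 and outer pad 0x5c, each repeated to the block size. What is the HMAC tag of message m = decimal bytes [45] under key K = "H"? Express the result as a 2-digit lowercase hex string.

Key "H" = 48 is 1 byte ≤ B = 3; zero-pad to 3 bytes: K' = 48 00 00.
K' ⊕ ipad = 7e 36 36.  K' ⊕ opad = 14 5c 5c.
Inner input = (K'⊕ipad) ∥ m = 7e 36 36 ∥ 2d.
Inner hash: sum = 126+54+54+45 = 279; mod 256 = 23 → 17.
Outer input = (K'⊕opad) ∥ inner = 14 5c 5c ∥ 17.
Outer hash (tag): sum = 20+92+92+23 = 227 → e3.

e3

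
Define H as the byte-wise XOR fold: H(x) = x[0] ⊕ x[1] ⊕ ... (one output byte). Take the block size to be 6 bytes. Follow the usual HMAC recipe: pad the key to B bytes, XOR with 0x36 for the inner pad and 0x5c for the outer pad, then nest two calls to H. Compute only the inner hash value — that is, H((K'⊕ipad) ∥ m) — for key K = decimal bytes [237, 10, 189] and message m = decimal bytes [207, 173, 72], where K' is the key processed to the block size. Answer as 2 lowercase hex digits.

Key decimal bytes [237, 10, 189] = ed 0a bd is 3 bytes ≤ B = 6; zero-pad to 6 bytes: K' = ed 0a bd 00 00 00.
K' ⊕ ipad = db 3c 8b 36 36 36.
Inner input = db 3c 8b 36 36 36 ∥ cf ad 48.
Inner hash: XOR db⊕3c⊕8b⊕36⊕36⊕36⊕cf⊕ad⊕48 = 70.

70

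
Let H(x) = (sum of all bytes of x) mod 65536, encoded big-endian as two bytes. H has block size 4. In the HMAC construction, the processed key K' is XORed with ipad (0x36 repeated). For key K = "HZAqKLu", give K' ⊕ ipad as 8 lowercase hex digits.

34563636

Key "HZAqKLu" = 48 5a 41 71 4b 4c 75 is 7 bytes > B = 4, so hash it first: H(key) = 02 60, then zero-pad to 4 bytes: K' = 02 60 00 00.
XOR each byte with 0x36: 02⊕36=34, 60⊕36=56, 00⊕36=36, 00⊕36=36.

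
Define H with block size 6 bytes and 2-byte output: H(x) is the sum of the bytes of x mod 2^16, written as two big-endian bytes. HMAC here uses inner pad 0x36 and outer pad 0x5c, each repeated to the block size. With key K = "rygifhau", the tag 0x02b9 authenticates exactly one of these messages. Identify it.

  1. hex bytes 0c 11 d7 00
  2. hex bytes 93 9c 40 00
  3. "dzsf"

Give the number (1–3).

Key "rygifhau" = 72 79 67 69 66 68 61 75 is 8 bytes > B = 6, so hash it first: H(key) = 03 5f, then zero-pad to 6 bytes: K' = 03 5f 00 00 00 00.
K' ⊕ ipad = 35 69 36 36 36 36; K' ⊕ opad = 5f 03 5c 5c 5c 5c.
m1: inner = H(35 69 36 36 36 36 0c 11 d7 00) = 02 6a; tag = H(5f 03 5c 5c 5c 5c 02 6a) = 023e
m2: inner = H(35 69 36 36 36 36 93 9c 40 00) = 02 e5; tag = H(5f 03 5c 5c 5c 5c 02 e5) = 02b9 ← matches
m3: inner = H(35 69 36 36 36 36 64 7a 73 66) = 03 2d; tag = H(5f 03 5c 5c 5c 5c 03 2d) = 0202

2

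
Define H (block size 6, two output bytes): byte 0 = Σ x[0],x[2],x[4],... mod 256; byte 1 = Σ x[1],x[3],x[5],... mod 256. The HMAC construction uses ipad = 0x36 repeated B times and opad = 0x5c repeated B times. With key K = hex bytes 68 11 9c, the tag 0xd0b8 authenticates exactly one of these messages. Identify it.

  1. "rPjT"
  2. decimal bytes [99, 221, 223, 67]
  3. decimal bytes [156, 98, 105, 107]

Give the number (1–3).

Key hex bytes 68 11 9c is 3 bytes ≤ B = 6; zero-pad to 6 bytes: K' = 68 11 9c 00 00 00.
K' ⊕ ipad = 5e 27 aa 36 36 36; K' ⊕ opad = 34 4d c0 5c 5c 5c.
m1: inner = H(5e 27 aa 36 36 36 72 50 6a 54) = 1a 37; tag = H(34 4d c0 5c 5c 5c 1a 37) = 6a3c
m2: inner = H(5e 27 aa 36 36 36 63 dd df 43) = 80 b3; tag = H(34 4d c0 5c 5c 5c 80 b3) = d0b8 ← matches
m3: inner = H(5e 27 aa 36 36 36 9c 62 69 6b) = 43 60; tag = H(34 4d c0 5c 5c 5c 43 60) = 9365

2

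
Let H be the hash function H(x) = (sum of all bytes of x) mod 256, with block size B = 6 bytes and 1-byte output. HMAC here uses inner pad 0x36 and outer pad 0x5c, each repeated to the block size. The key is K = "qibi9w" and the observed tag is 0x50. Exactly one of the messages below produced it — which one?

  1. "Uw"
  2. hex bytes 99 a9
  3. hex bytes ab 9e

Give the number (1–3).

Key "qibi9w" = 71 69 62 69 39 77 is exactly B = 6 bytes: K' = 71 69 62 69 39 77.
K' ⊕ ipad = 47 5f 54 5f 0f 41; K' ⊕ opad = 2d 35 3e 35 65 2b.
m1: inner = H(47 5f 54 5f 0f 41 55 77) = 75; tag = H(2d 35 3e 35 65 2b 75) = da
m2: inner = H(47 5f 54 5f 0f 41 99 a9) = eb; tag = H(2d 35 3e 35 65 2b eb) = 50 ← matches
m3: inner = H(47 5f 54 5f 0f 41 ab 9e) = f2; tag = H(2d 35 3e 35 65 2b f2) = 57

2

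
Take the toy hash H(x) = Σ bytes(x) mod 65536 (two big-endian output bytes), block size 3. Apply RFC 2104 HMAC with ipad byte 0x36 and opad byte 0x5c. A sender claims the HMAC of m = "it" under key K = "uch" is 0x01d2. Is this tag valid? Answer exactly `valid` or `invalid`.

invalid

Key "uch" = 75 63 68 is exactly B = 3 bytes: K' = 75 63 68.
K' ⊕ ipad = 43 55 5e; K' ⊕ opad = 29 3f 34.
Inner hash: sum = 67+85+94+105+116 = 467 → 01 d3.
Outer hash (recomputed tag): sum = 41+63+52+1+211 = 368 → 01 70.
Recomputed tag = 0170; claimed = 01d2 → mismatch.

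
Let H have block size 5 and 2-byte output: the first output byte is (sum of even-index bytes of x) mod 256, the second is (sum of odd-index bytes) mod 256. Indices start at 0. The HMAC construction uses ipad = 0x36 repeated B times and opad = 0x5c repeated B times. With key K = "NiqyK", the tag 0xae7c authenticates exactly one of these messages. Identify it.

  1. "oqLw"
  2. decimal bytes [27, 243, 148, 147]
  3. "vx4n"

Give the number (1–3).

Key "NiqyK" = 4e 69 71 79 4b is exactly B = 5 bytes: K' = 4e 69 71 79 4b.
K' ⊕ ipad = 78 5f 47 4f 7d; K' ⊕ opad = 12 35 2d 25 17.
m1: inner = H(78 5f 47 4f 7d 6f 71 4c 77) = 24 69; tag = H(12 35 2d 25 17 24 69) = bf7e
m2: inner = H(78 5f 47 4f 7d 1b f3 94 93) = c2 5d; tag = H(12 35 2d 25 17 c2 5d) = b31c
m3: inner = H(78 5f 47 4f 7d 76 78 34 6e) = 22 58; tag = H(12 35 2d 25 17 22 58) = ae7c ← matches

3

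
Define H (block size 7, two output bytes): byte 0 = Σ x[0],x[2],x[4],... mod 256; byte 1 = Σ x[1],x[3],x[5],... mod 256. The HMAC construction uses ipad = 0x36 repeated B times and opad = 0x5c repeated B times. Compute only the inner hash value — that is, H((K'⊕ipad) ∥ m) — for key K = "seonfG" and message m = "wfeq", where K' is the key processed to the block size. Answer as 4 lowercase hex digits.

Key "seonfG" = 73 65 6f 6e 66 47 is 6 bytes ≤ B = 7; zero-pad to 7 bytes: K' = 73 65 6f 6e 66 47 00.
K' ⊕ ipad = 45 53 59 58 50 71 36.
Inner input = 45 53 59 58 50 71 36 ∥ 77 66 65 71.
Inner hash: even-index sum = 507 mod 256 = 251; odd-index sum = 504 mod 256 = 248 → fb f8.

fbf8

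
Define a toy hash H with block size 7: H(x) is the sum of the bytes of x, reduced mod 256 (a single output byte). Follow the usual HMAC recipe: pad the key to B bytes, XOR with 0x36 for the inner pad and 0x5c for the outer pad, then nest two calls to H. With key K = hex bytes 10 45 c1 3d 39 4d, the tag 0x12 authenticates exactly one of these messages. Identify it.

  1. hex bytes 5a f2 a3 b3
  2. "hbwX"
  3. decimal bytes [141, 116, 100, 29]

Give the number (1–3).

3

Key hex bytes 10 45 c1 3d 39 4d is 6 bytes ≤ B = 7; zero-pad to 7 bytes: K' = 10 45 c1 3d 39 4d 00.
K' ⊕ ipad = 26 73 f7 0b 0f 7b 36; K' ⊕ opad = 4c 19 9d 61 65 11 5c.
m1: inner = H(26 73 f7 0b 0f 7b 36 5a f2 a3 b3) = fd; tag = H(4c 19 9d 61 65 11 5c fd) = 32
m2: inner = H(26 73 f7 0b 0f 7b 36 68 62 77 58) = f4; tag = H(4c 19 9d 61 65 11 5c f4) = 29
m3: inner = H(26 73 f7 0b 0f 7b 36 8d 74 64 1d) = dd; tag = H(4c 19 9d 61 65 11 5c dd) = 12 ← matches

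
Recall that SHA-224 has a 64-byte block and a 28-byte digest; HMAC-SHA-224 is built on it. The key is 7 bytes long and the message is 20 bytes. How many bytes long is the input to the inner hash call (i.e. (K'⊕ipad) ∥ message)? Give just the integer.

Key is 7 ≤ 64 bytes, zero-padded: |K'| = 64.
Inner input = (K'⊕ipad) ∥ m → 64 + 20 = 84 bytes.

84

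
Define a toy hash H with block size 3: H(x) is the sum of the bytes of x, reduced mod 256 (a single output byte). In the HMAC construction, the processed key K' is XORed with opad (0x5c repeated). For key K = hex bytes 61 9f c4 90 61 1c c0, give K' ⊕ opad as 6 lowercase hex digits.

Key hex bytes 61 9f c4 90 61 1c c0 is 7 bytes > B = 3, so hash it first: H(key) = 91, then zero-pad to 3 bytes: K' = 91 00 00.
XOR each byte with 0x5c: 91⊕5c=cd, 00⊕5c=5c, 00⊕5c=5c.

cd5c5c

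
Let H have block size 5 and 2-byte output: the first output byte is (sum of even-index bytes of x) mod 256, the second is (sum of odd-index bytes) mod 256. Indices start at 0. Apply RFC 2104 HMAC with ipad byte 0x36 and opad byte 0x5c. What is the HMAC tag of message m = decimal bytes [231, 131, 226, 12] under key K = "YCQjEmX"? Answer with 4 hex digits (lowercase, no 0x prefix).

Key "YCQjEmX" = 59 43 51 6a 45 6d 58 is 7 bytes > B = 5, so hash it first: H(key) = 47 1a, then zero-pad to 5 bytes: K' = 47 1a 00 00 00.
K' ⊕ ipad = 71 2c 36 36 36.  K' ⊕ opad = 1b 46 5c 5c 5c.
Inner input = (K'⊕ipad) ∥ m = 71 2c 36 36 36 ∥ e7 83 e2 0c.
Inner hash: even-index sum = 364 mod 256 = 108; odd-index sum = 555 mod 256 = 43 → 6c 2b.
Outer input = (K'⊕opad) ∥ inner = 1b 46 5c 5c 5c ∥ 6c 2b.
Outer hash (tag): even-index sum = 254 mod 256 = 254; odd-index sum = 270 mod 256 = 14 → fe 0e.

fe0e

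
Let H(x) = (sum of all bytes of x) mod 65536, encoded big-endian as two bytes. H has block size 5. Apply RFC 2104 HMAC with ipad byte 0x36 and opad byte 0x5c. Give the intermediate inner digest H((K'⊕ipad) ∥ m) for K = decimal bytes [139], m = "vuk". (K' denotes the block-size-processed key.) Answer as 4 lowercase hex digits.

02eb

Key decimal bytes [139] = 8b is 1 byte ≤ B = 5; zero-pad to 5 bytes: K' = 8b 00 00 00 00.
K' ⊕ ipad = bd 36 36 36 36.
Inner input = bd 36 36 36 36 ∥ 76 75 6b.
Inner hash: sum = 189+54+54+54+54+118+117+107 = 747 → 02 eb.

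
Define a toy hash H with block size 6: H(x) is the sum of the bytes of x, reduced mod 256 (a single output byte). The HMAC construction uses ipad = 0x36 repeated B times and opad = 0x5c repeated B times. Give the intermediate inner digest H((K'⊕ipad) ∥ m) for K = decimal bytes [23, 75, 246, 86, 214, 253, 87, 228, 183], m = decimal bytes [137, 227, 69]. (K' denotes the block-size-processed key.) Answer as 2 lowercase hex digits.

04

Key decimal bytes [23, 75, 246, 86, 214, 253, 87, 228, 183] = 17 4b f6 56 d6 fd 57 e4 b7 is 9 bytes > B = 6, so hash it first: H(key) = 73, then zero-pad to 6 bytes: K' = 73 00 00 00 00 00.
K' ⊕ ipad = 45 36 36 36 36 36.
Inner input = 45 36 36 36 36 36 ∥ 89 e3 45.
Inner hash: sum = 69+54+54+54+54+54+137+227+69 = 772; mod 256 = 4 → 04.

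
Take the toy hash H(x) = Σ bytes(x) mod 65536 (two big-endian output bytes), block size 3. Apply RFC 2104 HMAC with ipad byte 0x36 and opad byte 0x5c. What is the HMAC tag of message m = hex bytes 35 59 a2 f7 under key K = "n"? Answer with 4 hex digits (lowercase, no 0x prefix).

01d7

Key "n" = 6e is 1 byte ≤ B = 3; zero-pad to 3 bytes: K' = 6e 00 00.
K' ⊕ ipad = 58 36 36.  K' ⊕ opad = 32 5c 5c.
Inner input = (K'⊕ipad) ∥ m = 58 36 36 ∥ 35 59 a2 f7.
Inner hash: sum = 88+54+54+53+89+162+247 = 747 → 02 eb.
Outer input = (K'⊕opad) ∥ inner = 32 5c 5c ∥ 02 eb.
Outer hash (tag): sum = 50+92+92+2+235 = 471 → 01 d7.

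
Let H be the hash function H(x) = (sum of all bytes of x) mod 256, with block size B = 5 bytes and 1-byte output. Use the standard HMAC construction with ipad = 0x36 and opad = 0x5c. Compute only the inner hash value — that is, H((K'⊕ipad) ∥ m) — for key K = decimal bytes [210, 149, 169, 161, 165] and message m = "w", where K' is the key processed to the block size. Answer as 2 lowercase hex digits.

Key decimal bytes [210, 149, 169, 161, 165] = d2 95 a9 a1 a5 is exactly B = 5 bytes: K' = d2 95 a9 a1 a5.
K' ⊕ ipad = e4 a3 9f 97 93.
Inner input = e4 a3 9f 97 93 ∥ 77.
Inner hash: sum = 228+163+159+151+147+119 = 967; mod 256 = 199 → c7.

c7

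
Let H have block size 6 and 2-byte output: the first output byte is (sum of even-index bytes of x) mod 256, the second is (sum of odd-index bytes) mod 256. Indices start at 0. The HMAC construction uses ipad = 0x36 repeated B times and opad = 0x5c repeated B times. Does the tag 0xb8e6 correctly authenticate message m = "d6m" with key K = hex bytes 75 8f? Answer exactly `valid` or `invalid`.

Key hex bytes 75 8f is 2 bytes ≤ B = 6; zero-pad to 6 bytes: K' = 75 8f 00 00 00 00.
K' ⊕ ipad = 43 b9 36 36 36 36; K' ⊕ opad = 29 d3 5c 5c 5c 5c.
Inner hash: even-index sum = 384 mod 256 = 128; odd-index sum = 347 mod 256 = 91 → 80 5b.
Outer hash (recomputed tag): even-index sum = 353 mod 256 = 97; odd-index sum = 486 mod 256 = 230 → 61 e6.
Recomputed tag = 61e6; claimed = b8e6 → mismatch.

invalid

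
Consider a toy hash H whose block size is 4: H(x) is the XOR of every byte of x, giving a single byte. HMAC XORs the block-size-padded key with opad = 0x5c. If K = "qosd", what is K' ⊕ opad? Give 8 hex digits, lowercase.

2d332f38

Key "qosd" = 71 6f 73 64 is exactly B = 4 bytes: K' = 71 6f 73 64.
XOR each byte with 0x5c: 71⊕5c=2d, 6f⊕5c=33, 73⊕5c=2f, 64⊕5c=38.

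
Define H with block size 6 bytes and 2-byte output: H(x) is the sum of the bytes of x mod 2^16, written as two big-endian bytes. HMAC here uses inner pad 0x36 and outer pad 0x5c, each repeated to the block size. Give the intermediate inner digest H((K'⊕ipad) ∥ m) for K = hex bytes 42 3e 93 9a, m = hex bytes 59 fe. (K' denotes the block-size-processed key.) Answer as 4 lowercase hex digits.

Key hex bytes 42 3e 93 9a is 4 bytes ≤ B = 6; zero-pad to 6 bytes: K' = 42 3e 93 9a 00 00.
K' ⊕ ipad = 74 08 a5 ac 36 36.
Inner input = 74 08 a5 ac 36 36 ∥ 59 fe.
Inner hash: sum = 116+8+165+172+54+54+89+254 = 912 → 03 90.

0390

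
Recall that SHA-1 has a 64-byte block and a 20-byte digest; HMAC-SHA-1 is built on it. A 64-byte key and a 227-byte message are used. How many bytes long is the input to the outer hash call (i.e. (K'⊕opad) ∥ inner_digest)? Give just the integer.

Key is 64 ≤ 64 bytes, zero-padded: |K'| = 64.
Outer input = (K'⊕opad) ∥ H(inner) → 64 + 20 = 84 bytes.

84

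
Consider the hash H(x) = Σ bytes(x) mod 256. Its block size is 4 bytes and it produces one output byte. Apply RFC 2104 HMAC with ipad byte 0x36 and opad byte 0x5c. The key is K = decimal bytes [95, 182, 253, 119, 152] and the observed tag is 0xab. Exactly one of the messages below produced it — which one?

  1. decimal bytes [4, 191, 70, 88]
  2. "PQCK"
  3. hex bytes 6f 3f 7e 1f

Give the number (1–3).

Key decimal bytes [95, 182, 253, 119, 152] = 5f b6 fd 77 98 is 5 bytes > B = 4, so hash it first: H(key) = 21, then zero-pad to 4 bytes: K' = 21 00 00 00.
K' ⊕ ipad = 17 36 36 36; K' ⊕ opad = 7d 5c 5c 5c.
m1: inner = H(17 36 36 36 04 bf 46 58) = 1a; tag = H(7d 5c 5c 5c 1a) = ab ← matches
m2: inner = H(17 36 36 36 50 51 43 4b) = e8; tag = H(7d 5c 5c 5c e8) = 79
m3: inner = H(17 36 36 36 6f 3f 7e 1f) = 04; tag = H(7d 5c 5c 5c 04) = 95

1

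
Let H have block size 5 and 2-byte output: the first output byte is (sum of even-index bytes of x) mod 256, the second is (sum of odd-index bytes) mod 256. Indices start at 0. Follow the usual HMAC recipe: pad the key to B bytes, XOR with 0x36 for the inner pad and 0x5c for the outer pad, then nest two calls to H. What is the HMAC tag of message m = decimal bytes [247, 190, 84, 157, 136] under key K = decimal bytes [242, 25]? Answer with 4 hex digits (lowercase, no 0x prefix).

9e2c

Key decimal bytes [242, 25] = f2 19 is 2 bytes ≤ B = 5; zero-pad to 5 bytes: K' = f2 19 00 00 00.
K' ⊕ ipad = c4 2f 36 36 36.  K' ⊕ opad = ae 45 5c 5c 5c.
Inner input = (K'⊕ipad) ∥ m = c4 2f 36 36 36 ∥ f7 be 54 9d 88.
Inner hash: even-index sum = 651 mod 256 = 139; odd-index sum = 568 mod 256 = 56 → 8b 38.
Outer input = (K'⊕opad) ∥ inner = ae 45 5c 5c 5c ∥ 8b 38.
Outer hash (tag): even-index sum = 414 mod 256 = 158; odd-index sum = 300 mod 256 = 44 → 9e 2c.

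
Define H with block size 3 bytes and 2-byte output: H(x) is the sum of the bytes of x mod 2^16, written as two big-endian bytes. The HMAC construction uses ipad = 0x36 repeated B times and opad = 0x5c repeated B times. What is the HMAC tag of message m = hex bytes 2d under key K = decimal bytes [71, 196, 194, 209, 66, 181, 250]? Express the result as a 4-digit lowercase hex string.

01d6

Key decimal bytes [71, 196, 194, 209, 66, 181, 250] = 47 c4 c2 d1 42 b5 fa is 7 bytes > B = 3, so hash it first: H(key) = 04 8f, then zero-pad to 3 bytes: K' = 04 8f 00.
K' ⊕ ipad = 32 b9 36.  K' ⊕ opad = 58 d3 5c.
Inner input = (K'⊕ipad) ∥ m = 32 b9 36 ∥ 2d.
Inner hash: sum = 50+185+54+45 = 334 → 01 4e.
Outer input = (K'⊕opad) ∥ inner = 58 d3 5c ∥ 01 4e.
Outer hash (tag): sum = 88+211+92+1+78 = 470 → 01 d6.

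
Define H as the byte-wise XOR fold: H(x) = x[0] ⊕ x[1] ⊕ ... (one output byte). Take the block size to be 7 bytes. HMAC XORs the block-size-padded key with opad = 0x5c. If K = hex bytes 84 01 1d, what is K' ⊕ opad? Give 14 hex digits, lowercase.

Key hex bytes 84 01 1d is 3 bytes ≤ B = 7; zero-pad to 7 bytes: K' = 84 01 1d 00 00 00 00.
XOR each byte with 0x5c: 84⊕5c=d8, 01⊕5c=5d, 1d⊕5c=41, 00⊕5c=5c, 00⊕5c=5c, 00⊕5c=5c, 00⊕5c=5c.

d85d415c5c5c5c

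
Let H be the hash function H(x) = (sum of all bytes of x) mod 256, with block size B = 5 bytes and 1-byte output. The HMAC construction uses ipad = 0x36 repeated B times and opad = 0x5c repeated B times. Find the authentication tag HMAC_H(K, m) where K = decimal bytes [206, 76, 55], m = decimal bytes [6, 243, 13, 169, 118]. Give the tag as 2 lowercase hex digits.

Key decimal bytes [206, 76, 55] = ce 4c 37 is 3 bytes ≤ B = 5; zero-pad to 5 bytes: K' = ce 4c 37 00 00.
K' ⊕ ipad = f8 7a 01 36 36.  K' ⊕ opad = 92 10 6b 5c 5c.
Inner input = (K'⊕ipad) ∥ m = f8 7a 01 36 36 ∥ 06 f3 0d a9 76.
Inner hash: sum = 248+122+1+54+54+6+243+13+169+118 = 1028; mod 256 = 4 → 04.
Outer input = (K'⊕opad) ∥ inner = 92 10 6b 5c 5c ∥ 04.
Outer hash (tag): sum = 146+16+107+92+92+4 = 457; mod 256 = 201 → c9.

c9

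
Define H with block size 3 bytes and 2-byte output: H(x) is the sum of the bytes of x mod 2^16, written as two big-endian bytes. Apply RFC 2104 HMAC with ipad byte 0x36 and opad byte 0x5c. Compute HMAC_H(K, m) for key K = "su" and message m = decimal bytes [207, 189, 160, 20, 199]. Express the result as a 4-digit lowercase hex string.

Key "su" = 73 75 is 2 bytes ≤ B = 3; zero-pad to 3 bytes: K' = 73 75 00.
K' ⊕ ipad = 45 43 36.  K' ⊕ opad = 2f 29 5c.
Inner input = (K'⊕ipad) ∥ m = 45 43 36 ∥ cf bd a0 14 c7.
Inner hash: sum = 69+67+54+207+189+160+20+199 = 965 → 03 c5.
Outer input = (K'⊕opad) ∥ inner = 2f 29 5c ∥ 03 c5.
Outer hash (tag): sum = 47+41+92+3+197 = 380 → 01 7c.

017c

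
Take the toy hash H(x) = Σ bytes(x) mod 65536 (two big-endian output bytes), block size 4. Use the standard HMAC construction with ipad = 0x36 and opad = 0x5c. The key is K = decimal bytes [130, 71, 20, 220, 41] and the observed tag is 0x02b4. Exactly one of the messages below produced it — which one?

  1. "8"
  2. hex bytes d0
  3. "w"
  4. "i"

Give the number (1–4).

Key decimal bytes [130, 71, 20, 220, 41] = 82 47 14 dc 29 is 5 bytes > B = 4, so hash it first: H(key) = 01 e2, then zero-pad to 4 bytes: K' = 01 e2 00 00.
K' ⊕ ipad = 37 d4 36 36; K' ⊕ opad = 5d be 5c 5c.
m1: inner = H(37 d4 36 36 38) = 01 af; tag = H(5d be 5c 5c 01 af) = 0283
m2: inner = H(37 d4 36 36 d0) = 02 47; tag = H(5d be 5c 5c 02 47) = 021c
m3: inner = H(37 d4 36 36 77) = 01 ee; tag = H(5d be 5c 5c 01 ee) = 02c2
m4: inner = H(37 d4 36 36 69) = 01 e0; tag = H(5d be 5c 5c 01 e0) = 02b4 ← matches

4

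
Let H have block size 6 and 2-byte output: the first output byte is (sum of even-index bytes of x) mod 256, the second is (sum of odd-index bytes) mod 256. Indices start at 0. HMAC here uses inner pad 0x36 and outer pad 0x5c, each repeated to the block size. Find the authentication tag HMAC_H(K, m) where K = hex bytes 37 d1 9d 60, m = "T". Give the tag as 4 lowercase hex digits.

be98

Key hex bytes 37 d1 9d 60 is 4 bytes ≤ B = 6; zero-pad to 6 bytes: K' = 37 d1 9d 60 00 00.
K' ⊕ ipad = 01 e7 ab 56 36 36.  K' ⊕ opad = 6b 8d c1 3c 5c 5c.
Inner input = (K'⊕ipad) ∥ m = 01 e7 ab 56 36 36 ∥ 54.
Inner hash: even-index sum = 310 mod 256 = 54; odd-index sum = 371 mod 256 = 115 → 36 73.
Outer input = (K'⊕opad) ∥ inner = 6b 8d c1 3c 5c 5c ∥ 36 73.
Outer hash (tag): even-index sum = 446 mod 256 = 190; odd-index sum = 408 mod 256 = 152 → be 98.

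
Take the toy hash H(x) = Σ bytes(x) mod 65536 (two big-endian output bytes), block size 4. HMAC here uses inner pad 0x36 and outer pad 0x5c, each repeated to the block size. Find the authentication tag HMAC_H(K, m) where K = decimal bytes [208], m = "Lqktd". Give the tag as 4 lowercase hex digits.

Key decimal bytes [208] = d0 is 1 byte ≤ B = 4; zero-pad to 4 bytes: K' = d0 00 00 00.
K' ⊕ ipad = e6 36 36 36.  K' ⊕ opad = 8c 5c 5c 5c.
Inner input = (K'⊕ipad) ∥ m = e6 36 36 36 ∥ 4c 71 6b 74 64.
Inner hash: sum = 230+54+54+54+76+113+107+116+100 = 904 → 03 88.
Outer input = (K'⊕opad) ∥ inner = 8c 5c 5c 5c ∥ 03 88.
Outer hash (tag): sum = 140+92+92+92+3+136 = 555 → 02 2b.

022b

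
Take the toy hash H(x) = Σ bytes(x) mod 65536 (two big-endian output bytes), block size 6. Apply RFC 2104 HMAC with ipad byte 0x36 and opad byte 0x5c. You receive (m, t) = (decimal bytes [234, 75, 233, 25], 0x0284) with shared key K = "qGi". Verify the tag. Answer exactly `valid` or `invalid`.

Key "qGi" = 71 47 69 is 3 bytes ≤ B = 6; zero-pad to 6 bytes: K' = 71 47 69 00 00 00.
K' ⊕ ipad = 47 71 5f 36 36 36; K' ⊕ opad = 2d 1b 35 5c 5c 5c.
Inner hash: sum = 71+113+95+54+54+54+234+75+233+25 = 1008 → 03 f0.
Outer hash (recomputed tag): sum = 45+27+53+92+92+92+3+240 = 644 → 02 84.
Recomputed tag = 0284; claimed = 0284 → match.

valid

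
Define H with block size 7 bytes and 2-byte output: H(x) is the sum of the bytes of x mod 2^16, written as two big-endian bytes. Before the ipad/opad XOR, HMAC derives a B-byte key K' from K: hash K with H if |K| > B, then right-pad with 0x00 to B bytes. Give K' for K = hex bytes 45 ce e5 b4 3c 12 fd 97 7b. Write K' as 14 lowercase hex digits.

|K| = 9 > B = 7, so first hash the key.
H(K): sum = 69+206+229+180+60+18+253+151+123 = 1289 → 05 09.
Zero-pad H(K) = 05 09 to 7 bytes: K' = 05 09 00 00 00 00 00.

05090000000000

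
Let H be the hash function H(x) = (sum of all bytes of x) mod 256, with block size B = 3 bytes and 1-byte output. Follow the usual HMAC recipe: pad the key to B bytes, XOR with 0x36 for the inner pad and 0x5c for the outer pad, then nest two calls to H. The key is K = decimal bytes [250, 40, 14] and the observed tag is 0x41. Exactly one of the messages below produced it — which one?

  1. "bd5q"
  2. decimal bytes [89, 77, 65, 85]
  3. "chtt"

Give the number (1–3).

Key decimal bytes [250, 40, 14] = fa 28 0e is exactly B = 3 bytes: K' = fa 28 0e.
K' ⊕ ipad = cc 1e 38; K' ⊕ opad = a6 74 52.
m1: inner = H(cc 1e 38 62 64 35 71) = 8e; tag = H(a6 74 52 8e) = fa
m2: inner = H(cc 1e 38 59 4d 41 55) = 5e; tag = H(a6 74 52 5e) = ca
m3: inner = H(cc 1e 38 63 68 74 74) = d5; tag = H(a6 74 52 d5) = 41 ← matches

3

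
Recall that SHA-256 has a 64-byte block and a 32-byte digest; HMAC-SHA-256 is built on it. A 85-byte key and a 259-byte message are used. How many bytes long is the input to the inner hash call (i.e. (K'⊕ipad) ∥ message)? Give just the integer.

Key is 85 > 64 bytes, so it is hashed to 32 bytes then zero-padded to 64: |K'| = 64.
Inner input = (K'⊕ipad) ∥ m → 64 + 259 = 323 bytes.

323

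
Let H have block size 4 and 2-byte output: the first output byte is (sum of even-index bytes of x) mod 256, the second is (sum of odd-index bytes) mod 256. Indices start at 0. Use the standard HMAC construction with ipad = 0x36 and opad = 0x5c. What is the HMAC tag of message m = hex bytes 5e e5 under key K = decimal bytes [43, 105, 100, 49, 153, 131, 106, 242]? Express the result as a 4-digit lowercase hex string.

6203

Key decimal bytes [43, 105, 100, 49, 153, 131, 106, 242] = 2b 69 64 31 99 83 6a f2 is 8 bytes > B = 4, so hash it first: H(key) = 92 0f, then zero-pad to 4 bytes: K' = 92 0f 00 00.
K' ⊕ ipad = a4 39 36 36.  K' ⊕ opad = ce 53 5c 5c.
Inner input = (K'⊕ipad) ∥ m = a4 39 36 36 ∥ 5e e5.
Inner hash: even-index sum = 312 mod 256 = 56; odd-index sum = 340 mod 256 = 84 → 38 54.
Outer input = (K'⊕opad) ∥ inner = ce 53 5c 5c ∥ 38 54.
Outer hash (tag): even-index sum = 354 mod 256 = 98; odd-index sum = 259 mod 256 = 3 → 62 03.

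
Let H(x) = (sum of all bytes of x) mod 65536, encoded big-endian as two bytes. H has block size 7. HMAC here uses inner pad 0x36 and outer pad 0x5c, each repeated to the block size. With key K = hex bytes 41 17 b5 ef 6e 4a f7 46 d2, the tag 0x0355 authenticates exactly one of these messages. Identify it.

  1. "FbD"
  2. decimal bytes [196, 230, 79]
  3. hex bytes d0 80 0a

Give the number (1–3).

Key hex bytes 41 17 b5 ef 6e 4a f7 46 d2 is 9 bytes > B = 7, so hash it first: H(key) = 04 c3, then zero-pad to 7 bytes: K' = 04 c3 00 00 00 00 00.
K' ⊕ ipad = 32 f5 36 36 36 36 36; K' ⊕ opad = 58 9f 5c 5c 5c 5c 5c.
m1: inner = H(32 f5 36 36 36 36 36 46 62 44) = 03 21; tag = H(58 9f 5c 5c 5c 5c 5c 03 21) = 02e7
m2: inner = H(32 f5 36 36 36 36 36 c4 e6 4f) = 04 2e; tag = H(58 9f 5c 5c 5c 5c 5c 04 2e) = 02f5
m3: inner = H(32 f5 36 36 36 36 36 d0 80 0a) = 03 8f; tag = H(58 9f 5c 5c 5c 5c 5c 03 8f) = 0355 ← matches

3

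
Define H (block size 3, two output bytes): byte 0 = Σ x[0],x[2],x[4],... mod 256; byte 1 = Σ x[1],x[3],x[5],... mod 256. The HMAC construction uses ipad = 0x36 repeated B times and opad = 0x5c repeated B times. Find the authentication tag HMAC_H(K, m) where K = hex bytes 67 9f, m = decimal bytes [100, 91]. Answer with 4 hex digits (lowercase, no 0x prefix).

Key hex bytes 67 9f is 2 bytes ≤ B = 3; zero-pad to 3 bytes: K' = 67 9f 00.
K' ⊕ ipad = 51 a9 36.  K' ⊕ opad = 3b c3 5c.
Inner input = (K'⊕ipad) ∥ m = 51 a9 36 ∥ 64 5b.
Inner hash: even-index sum = 226 mod 256 = 226; odd-index sum = 269 mod 256 = 13 → e2 0d.
Outer input = (K'⊕opad) ∥ inner = 3b c3 5c ∥ e2 0d.
Outer hash (tag): even-index sum = 164 mod 256 = 164; odd-index sum = 421 mod 256 = 165 → a4 a5.

a4a5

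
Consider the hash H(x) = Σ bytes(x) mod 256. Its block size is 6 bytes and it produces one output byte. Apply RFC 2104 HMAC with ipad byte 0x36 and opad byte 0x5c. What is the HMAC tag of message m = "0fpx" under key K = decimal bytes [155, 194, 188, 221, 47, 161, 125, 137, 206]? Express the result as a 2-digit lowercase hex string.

Key decimal bytes [155, 194, 188, 221, 47, 161, 125, 137, 206] = 9b c2 bc dd 2f a1 7d 89 ce is 9 bytes > B = 6, so hash it first: H(key) = 9a, then zero-pad to 6 bytes: K' = 9a 00 00 00 00 00.
K' ⊕ ipad = ac 36 36 36 36 36.  K' ⊕ opad = c6 5c 5c 5c 5c 5c.
Inner input = (K'⊕ipad) ∥ m = ac 36 36 36 36 36 ∥ 30 66 70 78.
Inner hash: sum = 172+54+54+54+54+54+48+102+112+120 = 824; mod 256 = 56 → 38.
Outer input = (K'⊕opad) ∥ inner = c6 5c 5c 5c 5c 5c ∥ 38.
Outer hash (tag): sum = 198+92+92+92+92+92+56 = 714; mod 256 = 202 → ca.

ca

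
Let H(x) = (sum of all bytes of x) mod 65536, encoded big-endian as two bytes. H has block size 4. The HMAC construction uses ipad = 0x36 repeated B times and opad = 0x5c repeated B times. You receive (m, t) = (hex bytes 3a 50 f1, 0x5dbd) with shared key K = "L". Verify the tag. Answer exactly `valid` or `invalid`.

invalid

Key "L" = 4c is 1 byte ≤ B = 4; zero-pad to 4 bytes: K' = 4c 00 00 00.
K' ⊕ ipad = 7a 36 36 36; K' ⊕ opad = 10 5c 5c 5c.
Inner hash: sum = 122+54+54+54+58+80+241 = 663 → 02 97.
Outer hash (recomputed tag): sum = 16+92+92+92+2+151 = 445 → 01 bd.
Recomputed tag = 01bd; claimed = 5dbd → mismatch.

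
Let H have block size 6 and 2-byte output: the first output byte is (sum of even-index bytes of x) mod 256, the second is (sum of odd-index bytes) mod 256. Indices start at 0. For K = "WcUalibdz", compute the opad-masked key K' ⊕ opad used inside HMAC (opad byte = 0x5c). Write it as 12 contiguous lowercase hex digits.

a8cd5c5c5c5c

Key "WcUalibdz" = 57 63 55 61 6c 69 62 64 7a is 9 bytes > B = 6, so hash it first: H(key) = f4 91, then zero-pad to 6 bytes: K' = f4 91 00 00 00 00.
XOR each byte with 0x5c: f4⊕5c=a8, 91⊕5c=cd, 00⊕5c=5c, 00⊕5c=5c, 00⊕5c=5c, 00⊕5c=5c.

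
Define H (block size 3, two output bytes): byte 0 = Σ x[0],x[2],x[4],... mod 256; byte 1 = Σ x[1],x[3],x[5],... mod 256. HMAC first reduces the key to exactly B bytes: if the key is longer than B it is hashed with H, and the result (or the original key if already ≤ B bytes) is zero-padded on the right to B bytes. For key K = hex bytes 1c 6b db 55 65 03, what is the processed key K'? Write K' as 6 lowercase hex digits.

|K| = 6 > B = 3, so first hash the key.
H(K): even-index sum = 348 mod 256 = 92; odd-index sum = 195 mod 256 = 195 → 5c c3.
Zero-pad H(K) = 5c c3 to 3 bytes: K' = 5c c3 00.

5cc300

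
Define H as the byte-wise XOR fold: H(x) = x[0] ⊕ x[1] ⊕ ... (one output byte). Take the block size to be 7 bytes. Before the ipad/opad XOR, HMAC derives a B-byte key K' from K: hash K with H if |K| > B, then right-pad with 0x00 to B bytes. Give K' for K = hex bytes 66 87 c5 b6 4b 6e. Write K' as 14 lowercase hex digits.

Key hex bytes 66 87 c5 b6 4b 6e is 6 bytes ≤ B = 7; zero-pad to 7 bytes: K' = 66 87 c5 b6 4b 6e 00.

6687c5b64b6e00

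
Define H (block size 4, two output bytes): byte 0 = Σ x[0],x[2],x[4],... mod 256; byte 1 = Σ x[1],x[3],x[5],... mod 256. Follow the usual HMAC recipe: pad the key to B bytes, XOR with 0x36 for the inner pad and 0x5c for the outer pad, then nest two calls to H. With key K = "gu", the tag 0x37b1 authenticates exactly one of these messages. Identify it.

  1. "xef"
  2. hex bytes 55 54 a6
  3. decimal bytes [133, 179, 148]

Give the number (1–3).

Key "gu" = 67 75 is 2 bytes ≤ B = 4; zero-pad to 4 bytes: K' = 67 75 00 00.
K' ⊕ ipad = 51 43 36 36; K' ⊕ opad = 3b 29 5c 5c.
m1: inner = H(51 43 36 36 78 65 66) = 65 de; tag = H(3b 29 5c 5c 65 de) = fc63
m2: inner = H(51 43 36 36 55 54 a6) = 82 cd; tag = H(3b 29 5c 5c 82 cd) = 1952
m3: inner = H(51 43 36 36 85 b3 94) = a0 2c; tag = H(3b 29 5c 5c a0 2c) = 37b1 ← matches

3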